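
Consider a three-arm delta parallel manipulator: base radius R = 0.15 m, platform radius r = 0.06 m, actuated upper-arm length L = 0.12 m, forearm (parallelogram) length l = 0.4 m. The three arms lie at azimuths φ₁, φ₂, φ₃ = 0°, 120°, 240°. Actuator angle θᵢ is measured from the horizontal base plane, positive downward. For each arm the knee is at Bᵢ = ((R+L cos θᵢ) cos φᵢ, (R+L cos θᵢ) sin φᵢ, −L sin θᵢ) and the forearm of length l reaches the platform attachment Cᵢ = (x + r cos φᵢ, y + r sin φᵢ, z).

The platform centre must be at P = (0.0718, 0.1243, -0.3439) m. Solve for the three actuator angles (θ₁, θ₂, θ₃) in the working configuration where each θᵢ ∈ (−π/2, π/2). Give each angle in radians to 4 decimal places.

θ₁ = -0.0873, θ₂ = -0.0871, θ₃ = 0.8728

φ1=0.0° → target in arm frame (0.0718, 0.1243)
  A cos θ + B sin θ = C:  0.0182·cos θ + -0.3439·sin θ = 0.0481
  √(A²+B²)=0.3444;  θ1 = -1.5179+1.4306 ≈ -0.0873
arm 2 (φ=120.0°): x'=0.0717, y'=-0.1243
  e−x'=0.0183;  (l²−L²−(e−x')²−y'²−z²)/2L = 0.0481
  θ2 = atan2(B,A) + arccos(C/0.3444) = -0.0871
φ3=240.0° → target in arm frame (-0.1435, 0.0000)
  A cos θ + B sin θ = C:  0.2335·cos θ + -0.3439·sin θ = -0.1134
  θ3 = atan2(B,A) + arccos(C/0.4157) = 0.8728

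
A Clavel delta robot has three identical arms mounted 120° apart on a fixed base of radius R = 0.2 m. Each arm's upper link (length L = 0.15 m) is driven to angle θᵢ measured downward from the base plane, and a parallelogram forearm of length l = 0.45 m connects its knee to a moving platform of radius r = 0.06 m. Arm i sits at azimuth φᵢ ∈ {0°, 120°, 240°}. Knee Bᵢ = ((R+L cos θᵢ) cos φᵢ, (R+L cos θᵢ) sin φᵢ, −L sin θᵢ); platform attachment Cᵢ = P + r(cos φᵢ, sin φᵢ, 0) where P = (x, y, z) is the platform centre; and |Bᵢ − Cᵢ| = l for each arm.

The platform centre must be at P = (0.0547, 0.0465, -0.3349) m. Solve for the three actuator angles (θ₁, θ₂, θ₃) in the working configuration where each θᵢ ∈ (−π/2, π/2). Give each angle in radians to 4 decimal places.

θ₁ = -0.3490, θ₂ = -0.0870, θ₃ = 0.3492

φ1=0.0° → target in arm frame (0.0547, 0.0465)
  A=0.0853, B=-0.3349, C=(l²−L²−A²−y'²−z²)/(2L)=0.1947
  γ=atan2(-0.3349,0.0853)=-1.3214;  ψ=arccos(0.5633)=0.9724;  θ1=γ+ψ≈-0.3490
rotate P by −φ2: (0.0129, -0.0706, -0.3349)
  e−x'=0.1271;  (l²−L²−(e−x')²−y'²−z²)/2L = 0.1557
  γ=atan2(-0.3349,0.1271)=-1.2081;  ψ=arccos(0.4346)=1.1212;  θ2=γ+ψ≈-0.0870
φ3=240.0° → target in arm frame (-0.0676, 0.0241)
  e−x'=0.2076;  (l²−L²−(e−x')²−y'²−z²)/2L = 0.0805
  θ3 = atan2(B,A) + arccos(C/0.3940) = 0.3492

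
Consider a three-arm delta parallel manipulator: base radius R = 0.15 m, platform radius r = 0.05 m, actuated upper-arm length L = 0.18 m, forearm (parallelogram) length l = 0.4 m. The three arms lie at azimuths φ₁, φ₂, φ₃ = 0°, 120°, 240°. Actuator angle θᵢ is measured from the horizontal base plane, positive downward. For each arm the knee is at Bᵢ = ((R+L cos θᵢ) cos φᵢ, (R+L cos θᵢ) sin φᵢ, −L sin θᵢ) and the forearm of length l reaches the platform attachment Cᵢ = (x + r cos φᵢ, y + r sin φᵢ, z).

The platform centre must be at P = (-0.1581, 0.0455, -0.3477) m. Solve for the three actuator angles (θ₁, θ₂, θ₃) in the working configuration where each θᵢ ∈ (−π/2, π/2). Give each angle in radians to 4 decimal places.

rotate P by −φ1: (-0.1581, 0.0455, -0.3477)
  A cos θ + B sin θ = C:  0.2581·cos θ + -0.3477·sin θ = -0.1722
  γ=atan2(-0.3477,0.2581)=-0.9322;  ψ=arccos(-0.3976)=1.9797;  θ1=γ+ψ≈1.0475
arm 2 (φ=120.0°): x'=0.1185, y'=0.1142
  e−x'=-0.0185;  (l²−L²−(e−x')²−y'²−z²)/2L = -0.0185
  γ=atan2(-0.3477,-0.0185)=-1.6238;  ψ=arccos(-0.0532)=1.6240;  θ2=γ+ψ≈0.0002
arm 3 (φ=240.0°): x'=0.0396, y'=-0.1597
  e−x'=0.0604;  (l²−L²−(e−x')²−y'²−z²)/2L = -0.0623
  γ=atan2(-0.3477,0.0604)=-1.3989;  ψ=arccos(-0.1766)=1.7483;  θ3=γ+ψ≈0.3494

θ₁ = 1.0475, θ₂ = 0.0002, θ₃ = 0.3494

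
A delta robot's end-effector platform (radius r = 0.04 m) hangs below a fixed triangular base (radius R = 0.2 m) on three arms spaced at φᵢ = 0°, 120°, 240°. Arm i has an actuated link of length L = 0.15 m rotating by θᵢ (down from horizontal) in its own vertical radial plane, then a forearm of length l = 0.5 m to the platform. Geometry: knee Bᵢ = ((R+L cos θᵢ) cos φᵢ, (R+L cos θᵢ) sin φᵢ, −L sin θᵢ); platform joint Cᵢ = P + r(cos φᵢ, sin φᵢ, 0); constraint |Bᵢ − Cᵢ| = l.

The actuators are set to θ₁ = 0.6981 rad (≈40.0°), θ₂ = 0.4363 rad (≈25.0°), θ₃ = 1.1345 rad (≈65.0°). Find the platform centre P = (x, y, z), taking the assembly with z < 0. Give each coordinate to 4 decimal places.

(0.0187, 0.1098, -0.5115)

φ1=0.0°: virtual centre (0.2749, 0.0000, -0.0964), radius l
S2 = (0.2959·cos120.0°, 0.2959·sin120.0°, -0.0634) = (-0.1480, 0.2563, -0.0634)
S3 = (0.2234·cos240.0°, 0.2234·sin240.0°, -0.1359) = (-0.1117, -0.1935, -0.1359)
|S₂|²−|S₁|² = 0.0067;  |S₃|²−|S₁|² = -0.0165
plane₁₂: -0.8458x+0.5126y+0.0661z = 0.0067
det = 0.7236;  x = 0.0081+-0.0207z,  y = 0.0265+-0.1630z
into |P−S₁|² = l²: 1.0270z² + 0.1952z + -0.1688 = 0;  Δ = 0.7316;  z = -0.5115 or 0.3214 → z<0 root = -0.5115
x = 0.0187, y = 0.1098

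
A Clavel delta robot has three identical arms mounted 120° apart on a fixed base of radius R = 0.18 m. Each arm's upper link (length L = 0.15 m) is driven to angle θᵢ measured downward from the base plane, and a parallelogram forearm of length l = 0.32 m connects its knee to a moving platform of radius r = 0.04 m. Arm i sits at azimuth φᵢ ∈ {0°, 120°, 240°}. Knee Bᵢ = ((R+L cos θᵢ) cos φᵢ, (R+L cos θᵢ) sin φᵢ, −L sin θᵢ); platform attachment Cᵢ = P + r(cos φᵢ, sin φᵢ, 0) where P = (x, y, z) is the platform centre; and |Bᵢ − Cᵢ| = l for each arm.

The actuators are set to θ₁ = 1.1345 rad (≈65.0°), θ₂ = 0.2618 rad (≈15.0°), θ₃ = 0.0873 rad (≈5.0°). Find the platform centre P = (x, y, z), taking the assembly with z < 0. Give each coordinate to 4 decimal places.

(-0.1044, -0.0123, -0.2228)

φ1=0.0°: virtual centre (0.2034, 0.0000, -0.1359), radius l
arm 2 at φ=120.0°: (R−r)+L cos θ2 = 0.2849;  O2 = (-0.1424, 0.2467, -0.0388)
O3 = (0.2894·cos240.0°, 0.2894·sin240.0°, -0.0131) = (-0.1447, -0.2507, -0.0131)
|O₂|²−|O₁|² = 0.0228;  |O₃|²−|O₁|² = 0.0241
plane₁₂: -0.6917x+0.4934y+0.1943z = 0.0228
det = 0.6903;  x = -0.0338+0.3167z,  y = -0.0011+0.0503z
quadratic in z: (1.1029)z²+(0.1215)z+(-0.0277)=0, √Δ=0.3699 → z ∈ {-0.2228, 0.1126}; z = -0.2228 (taking z<0)
x = -0.1044, y = -0.0123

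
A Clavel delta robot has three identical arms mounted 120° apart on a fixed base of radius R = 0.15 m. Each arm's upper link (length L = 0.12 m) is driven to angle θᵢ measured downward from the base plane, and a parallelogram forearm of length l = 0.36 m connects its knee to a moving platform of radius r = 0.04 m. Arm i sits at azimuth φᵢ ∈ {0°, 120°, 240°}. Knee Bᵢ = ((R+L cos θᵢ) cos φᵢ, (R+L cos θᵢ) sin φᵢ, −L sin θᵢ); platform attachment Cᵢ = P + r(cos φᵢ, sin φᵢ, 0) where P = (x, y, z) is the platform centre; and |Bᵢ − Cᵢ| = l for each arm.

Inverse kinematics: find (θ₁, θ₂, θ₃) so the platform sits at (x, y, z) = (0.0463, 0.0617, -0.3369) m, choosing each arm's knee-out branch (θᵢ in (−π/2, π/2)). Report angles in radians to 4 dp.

arm 1 (φ=0.0°): x'=0.0463, y'=0.0617
  A cos θ + B sin θ = C:  0.0637·cos θ + -0.3369·sin θ = -0.0257
  √(A²+B²)=0.3429;  θ1 = -1.3839+1.6458 ≈ 0.2619
rotate P by −φ2: (0.0303, -0.0709, -0.3369)
  A cos θ + B sin θ = C:  0.0797·cos θ + -0.3369·sin θ = -0.0404
  θ2 = atan2(B,A) + arccos(C/0.3462) = 0.3492
arm 3 (φ=240.0°): x'=-0.0766, y'=0.0092
  A cos θ + B sin θ = C:  0.1866·cos θ + -0.3369·sin θ = -0.1383
  θ3 = atan2(B,A) + arccos(C/0.3851) = 0.8732

θ₁ = 0.2619, θ₂ = 0.3492, θ₃ = 0.8732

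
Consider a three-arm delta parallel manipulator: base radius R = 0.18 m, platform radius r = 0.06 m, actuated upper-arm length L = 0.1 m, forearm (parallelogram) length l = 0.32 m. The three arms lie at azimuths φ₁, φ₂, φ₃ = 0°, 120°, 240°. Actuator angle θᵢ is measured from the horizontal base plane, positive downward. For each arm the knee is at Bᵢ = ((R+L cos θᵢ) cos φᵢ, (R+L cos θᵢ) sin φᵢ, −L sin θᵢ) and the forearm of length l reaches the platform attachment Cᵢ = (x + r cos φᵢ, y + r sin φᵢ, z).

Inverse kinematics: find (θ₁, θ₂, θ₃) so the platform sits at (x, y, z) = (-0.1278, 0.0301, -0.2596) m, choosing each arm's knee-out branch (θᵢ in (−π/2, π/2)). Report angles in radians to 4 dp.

φ1=0.0° → target in arm frame (-0.1278, 0.0301)
  e−x'=0.2478;  (l²−L²−(e−x')²−y'²−z²)/2L = -0.1865
  √(A²+B²)=0.3589;  θ1 = -0.8086+2.1173 ≈ 1.3087
arm 2 (φ=120.0°): x'=0.0900, y'=0.0956
  A=0.0300, B=-0.2596, C=(l²−L²−A²−y'²−z²)/(2L)=0.0748
  θ2 = atan2(B,A) + arccos(C/0.2613) = -0.1751
arm 3 (φ=240.0°): x'=0.0378, y'=-0.1257
  A cos θ + B sin θ = C:  0.0822·cos θ + -0.2596·sin θ = 0.0122
  γ=atan2(-0.2596,0.0822)=-1.2643;  ψ=arccos(0.0450)=1.5258;  θ3=γ+ψ≈0.2616

θ₁ = 1.3087, θ₂ = -0.1751, θ₃ = 0.2616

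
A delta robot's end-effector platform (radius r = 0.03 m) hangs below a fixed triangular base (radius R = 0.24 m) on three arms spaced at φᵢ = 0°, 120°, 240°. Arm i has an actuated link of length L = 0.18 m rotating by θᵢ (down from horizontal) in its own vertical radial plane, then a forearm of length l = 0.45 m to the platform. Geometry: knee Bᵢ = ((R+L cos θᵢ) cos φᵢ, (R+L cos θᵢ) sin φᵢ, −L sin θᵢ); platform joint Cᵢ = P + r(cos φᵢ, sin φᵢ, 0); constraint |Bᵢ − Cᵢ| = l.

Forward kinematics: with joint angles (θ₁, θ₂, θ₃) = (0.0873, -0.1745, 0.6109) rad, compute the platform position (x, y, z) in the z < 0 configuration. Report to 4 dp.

(0.0168, 0.0643, -0.2598)

φ1=0.0°: virtual centre (0.3893, 0.0000, -0.0157), radius l
S2 = (0.3873·cos120.0°, 0.3873·sin120.0°, 0.0313) = (-0.1936, 0.3354, 0.0313)
arm 3 at φ=240.0°: ρ3 = 0.3574;  S3 = (-0.1787, -0.3096, -0.1032)
subtract pairs → two planes through P
[-1.1659 0.6708 0.0939]·P = -0.0009;  [-1.1361 -0.6191 -0.1751]·P = -0.0134
Cramer: x(z) = 0.0064-0.0400z;  y(z) = 0.0099-0.2095z
quadratic in z: (1.0455)z²+(0.0579)z+(-0.0555)=0, √Δ=0.4854 → z ∈ {-0.2598, 0.2045}; z = -0.2598 (taking z<0)
x = 0.0168, y = 0.0643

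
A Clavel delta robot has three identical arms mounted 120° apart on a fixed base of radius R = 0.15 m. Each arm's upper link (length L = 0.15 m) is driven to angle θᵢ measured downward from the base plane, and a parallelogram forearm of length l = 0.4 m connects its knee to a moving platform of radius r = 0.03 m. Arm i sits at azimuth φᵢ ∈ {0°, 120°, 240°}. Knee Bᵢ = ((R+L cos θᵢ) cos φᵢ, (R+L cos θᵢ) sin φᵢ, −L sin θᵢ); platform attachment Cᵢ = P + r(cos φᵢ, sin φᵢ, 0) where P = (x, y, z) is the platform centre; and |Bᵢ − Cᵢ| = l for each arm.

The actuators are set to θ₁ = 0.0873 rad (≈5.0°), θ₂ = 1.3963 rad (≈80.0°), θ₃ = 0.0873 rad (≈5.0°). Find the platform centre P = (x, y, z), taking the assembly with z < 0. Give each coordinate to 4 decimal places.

(0.1053, -0.1823, -0.3290)

S1 = (0.2694·cos0.0°, 0.2694·sin0.0°, -0.0131) = (0.2694, 0.0000, -0.0131)
arm 2 at φ=120.0°: ρ2 = 0.1460;  S2 = (-0.0730, 0.1265, -0.1477)
S3 = (0.2694·cos240.0°, 0.2694·sin240.0°, -0.0131) = (-0.1347, -0.2333, -0.0131)
eliminate P² terms by subtracting sphere 1 from 2 and 3
[-0.6849 0.2530 -0.2693]·P = -0.0296;  [-0.8083 -0.4667 0.0000]·P = 0.0000
det = 0.5241;  x = 0.0264+-0.2398z,  y = -0.0457+0.4153z
quadratic in z: (1.2300)z²+(0.1048)z+(-0.0987)=0, √Δ=0.7046 → z ∈ {-0.3290, 0.2438}; z = -0.3290 (taking z<0)
x = 0.1053, y = -0.1823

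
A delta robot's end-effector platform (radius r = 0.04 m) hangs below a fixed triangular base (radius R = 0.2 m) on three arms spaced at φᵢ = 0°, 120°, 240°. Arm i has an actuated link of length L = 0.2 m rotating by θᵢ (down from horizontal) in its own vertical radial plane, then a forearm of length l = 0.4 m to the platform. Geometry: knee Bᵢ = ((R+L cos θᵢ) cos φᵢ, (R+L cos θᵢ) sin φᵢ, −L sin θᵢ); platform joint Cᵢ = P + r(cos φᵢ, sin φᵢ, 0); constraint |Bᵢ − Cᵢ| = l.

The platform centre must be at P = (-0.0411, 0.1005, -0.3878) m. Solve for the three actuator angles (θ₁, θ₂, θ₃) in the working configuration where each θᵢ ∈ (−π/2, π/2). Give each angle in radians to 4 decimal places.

θ₁ = 0.9599, θ₂ = 0.3491, θ₃ = 1.0473

rotate P by −φ1: (-0.0411, 0.1005, -0.3878)
  A cos θ + B sin θ = C:  0.2011·cos θ + -0.3878·sin θ = -0.2023
  √(A²+B²)=0.4368;  θ1 = -1.0924+2.0523 ≈ 0.9599
φ2=120.0° → target in arm frame (0.1076, -0.0147)
  A=0.0524, B=-0.3878, C=(l²−L²−A²−y'²−z²)/(2L)=-0.0834
  θ2 = atan2(B,A) + arccos(C/0.3913) = 0.3491
φ3=240.0° → target in arm frame (-0.0665, -0.0858)
  e−x'=0.2265;  (l²−L²−(e−x')²−y'²−z²)/2L = -0.2226
  γ=atan2(-0.3878,0.2265)=-1.0422;  ψ=arccos(-0.4957)=2.0895;  θ3=γ+ψ≈1.0473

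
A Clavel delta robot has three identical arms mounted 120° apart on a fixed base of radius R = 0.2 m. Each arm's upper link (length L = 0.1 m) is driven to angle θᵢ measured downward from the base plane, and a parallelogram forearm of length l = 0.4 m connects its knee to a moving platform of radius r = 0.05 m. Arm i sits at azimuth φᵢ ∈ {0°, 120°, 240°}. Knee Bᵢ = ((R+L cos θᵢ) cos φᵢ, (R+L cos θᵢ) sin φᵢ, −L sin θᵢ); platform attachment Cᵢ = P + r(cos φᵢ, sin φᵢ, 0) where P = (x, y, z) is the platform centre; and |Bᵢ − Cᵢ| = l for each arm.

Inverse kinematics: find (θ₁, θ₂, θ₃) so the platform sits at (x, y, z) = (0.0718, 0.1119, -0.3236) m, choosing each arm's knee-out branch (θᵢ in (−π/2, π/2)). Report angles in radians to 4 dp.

θ₁ = -0.1746, θ₂ = -0.0879, θ₃ = 1.1343

rotate P by −φ1: (0.0718, 0.1119, -0.3236)
  e−x'=0.0782;  (l²−L²−(e−x')²−y'²−z²)/2L = 0.1332
  θ1 = atan2(B,A) + arccos(C/0.3329) = -0.1746
rotate P by −φ2: (0.0610, -0.1181, -0.3236)
  e−x'=0.0890;  (l²−L²−(e−x')²−y'²−z²)/2L = 0.1170
  γ=atan2(-0.3236,0.0890)=-1.3024;  ψ=arccos(0.3487)=1.2146;  θ2=γ+ψ≈-0.0879
rotate P by −φ3: (-0.1328, 0.0062, -0.3236)
  A cos θ + B sin θ = C:  0.2828·cos θ + -0.3236·sin θ = -0.1737
  γ=atan2(-0.3236,0.2828)=-0.8526;  ψ=arccos(-0.4041)=1.9868;  θ3=γ+ψ≈1.1343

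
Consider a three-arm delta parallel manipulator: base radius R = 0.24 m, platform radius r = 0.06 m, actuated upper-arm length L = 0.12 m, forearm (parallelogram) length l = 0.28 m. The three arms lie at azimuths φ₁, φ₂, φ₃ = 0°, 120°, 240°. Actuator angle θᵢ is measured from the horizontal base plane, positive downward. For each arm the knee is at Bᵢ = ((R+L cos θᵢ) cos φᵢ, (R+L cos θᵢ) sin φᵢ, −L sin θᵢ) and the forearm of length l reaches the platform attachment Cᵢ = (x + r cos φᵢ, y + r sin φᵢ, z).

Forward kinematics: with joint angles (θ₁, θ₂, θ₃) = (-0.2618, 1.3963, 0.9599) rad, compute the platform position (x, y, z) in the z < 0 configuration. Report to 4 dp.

centre 1 = (0.2959·cos0.0°, 0.2959·sin0.0°, 0.0311) = (0.2959, 0.0000, 0.0311)
centre 2 = (0.2008·cos120.0°, 0.2008·sin120.0°, -0.1182) = (-0.1004, 0.1739, -0.1182)
centre 3 = (0.2488·cos240.0°, 0.2488·sin240.0°, -0.0983) = (-0.1244, -0.2155, -0.0983)
eliminate P² terms by subtracting sphere 1 from 2 and 3
linear system: -0.7927x+0.3479y = -0.0342−-0.2985z; -0.8407x+-0.4310y = -0.0169−-0.2587z
det = 0.6341;  x = 0.0326+-0.3448z,  y = -0.0242+0.0723z
into |P−centre ₁|² = l²: 1.1241z² + 0.1160z + -0.0075 = 0;  Δ = 0.0472;  z = -0.1482 or 0.0450 → z<0 root = -0.1482
x = 0.0837, y = -0.0349

(0.0837, -0.0349, -0.1482)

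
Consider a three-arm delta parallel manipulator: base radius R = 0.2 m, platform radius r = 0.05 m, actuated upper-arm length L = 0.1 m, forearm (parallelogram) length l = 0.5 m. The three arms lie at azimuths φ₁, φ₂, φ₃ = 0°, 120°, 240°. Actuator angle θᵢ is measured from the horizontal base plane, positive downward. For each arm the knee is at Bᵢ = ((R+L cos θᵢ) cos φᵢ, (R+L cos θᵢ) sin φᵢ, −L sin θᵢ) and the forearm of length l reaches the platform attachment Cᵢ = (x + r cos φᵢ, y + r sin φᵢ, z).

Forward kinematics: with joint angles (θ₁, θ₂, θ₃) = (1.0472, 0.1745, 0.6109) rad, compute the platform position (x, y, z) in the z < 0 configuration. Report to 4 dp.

arm 1 at φ=0.0°: e+L cos θ1 = 0.2000;  S1 = (0.2000, 0.0000, -0.0866)
S2 = (0.2485·cos120.0°, 0.2485·sin120.0°, -0.0174) = (-0.1242, 0.2152, -0.0174)
arm 3 at φ=240.0°: e+L cos θ3 = 0.2319;  S3 = (-0.1160, -0.2008, -0.0574)
|S₂|²−|S₁|² = 0.0145;  |S₃|²−|S₁|² = 0.0096
linear system: -0.6485x+0.4304y = 0.0145−0.1385z; -0.6319x+-0.4017y = 0.0096−0.0585z
Cramer: x(z) = -0.0187+0.1517z;  y(z) = 0.0056-0.0931z
sphere 1 gives Az²+Bz+C=0 with A=1.0317, B=0.1058, C=-0.1946;  B²−4AC=0.8144;  roots -0.4886, 0.3861;  negative root z = -0.4886
x = -0.0929, y = 0.0511

(-0.0929, 0.0511, -0.4886)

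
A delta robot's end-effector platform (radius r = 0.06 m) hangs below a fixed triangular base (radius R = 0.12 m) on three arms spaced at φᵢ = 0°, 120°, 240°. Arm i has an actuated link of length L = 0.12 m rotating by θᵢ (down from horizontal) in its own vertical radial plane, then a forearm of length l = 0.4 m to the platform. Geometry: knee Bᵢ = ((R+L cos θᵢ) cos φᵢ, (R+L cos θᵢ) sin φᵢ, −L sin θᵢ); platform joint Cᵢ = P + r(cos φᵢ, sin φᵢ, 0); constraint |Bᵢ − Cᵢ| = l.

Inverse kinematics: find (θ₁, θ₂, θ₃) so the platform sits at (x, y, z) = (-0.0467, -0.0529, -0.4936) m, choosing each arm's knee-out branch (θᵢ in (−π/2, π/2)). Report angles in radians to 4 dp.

arm 1 (φ=0.0°): x'=-0.0467, y'=-0.0529
  A cos θ + B sin θ = C:  0.1067·cos θ + -0.4936·sin θ = -0.4676
  θ1 = atan2(B,A) + arccos(C/0.5050) = 1.3964
φ2=120.0° → target in arm frame (-0.0225, 0.0669)
  e−x'=0.0825;  (l²−L²−(e−x')²−y'²−z²)/2L = -0.4555
  γ=atan2(-0.4936,0.0825)=-1.4053;  ψ=arccos(-0.9102)=2.7145;  θ2=γ+ψ≈1.3092
arm 3 (φ=240.0°): x'=0.0692, y'=-0.0140
  A=-0.0092, B=-0.4936, C=(l²−L²−A²−y'²−z²)/(2L)=-0.4097
  θ3 = atan2(B,A) + arccos(C/0.4937) = 0.9602

θ₁ = 1.3964, θ₂ = 1.3092, θ₃ = 0.9602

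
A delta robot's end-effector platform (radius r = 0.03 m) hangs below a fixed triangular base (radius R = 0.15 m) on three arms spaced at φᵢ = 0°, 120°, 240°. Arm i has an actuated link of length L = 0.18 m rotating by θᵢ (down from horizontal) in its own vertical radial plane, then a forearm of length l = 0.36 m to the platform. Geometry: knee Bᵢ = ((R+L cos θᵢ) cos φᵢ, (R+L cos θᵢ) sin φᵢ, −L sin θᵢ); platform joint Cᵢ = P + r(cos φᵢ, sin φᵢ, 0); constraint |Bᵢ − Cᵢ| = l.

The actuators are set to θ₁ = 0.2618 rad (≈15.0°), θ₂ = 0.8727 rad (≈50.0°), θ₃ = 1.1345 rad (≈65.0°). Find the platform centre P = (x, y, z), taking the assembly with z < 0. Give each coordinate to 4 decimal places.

arm 1 at φ=0.0°: e+L cos θ1 = 0.2939;  centre 1 = (0.2939, 0.0000, -0.0466)
φ2=120.0°: virtual centre (-0.1178, 0.2041, -0.1379), radius l
arm 3 at φ=240.0°: e+L cos θ3 = 0.1961;  centre 3 = (-0.0980, -0.1698, -0.1631)
|centre ₂|²−|centre ₁|² = -0.0140;  |centre ₃|²−|centre ₁|² = -0.0235
[-0.8234 0.4082 -0.1826]·P = -0.0140;  [-0.7838 -0.3396 -0.2331]·P = -0.0235
Cramer: x(z) = 0.0239-0.2621z;  y(z) = 0.0140-0.0814z
into |P−centre ₁|² = l²: 1.0753z² + 0.2324z + -0.0543 = 0;  Δ = 0.2878;  z = -0.3575 or 0.1414 → z<0 root = -0.3575
x = 0.1176, y = 0.0431

(0.1176, 0.0431, -0.3575)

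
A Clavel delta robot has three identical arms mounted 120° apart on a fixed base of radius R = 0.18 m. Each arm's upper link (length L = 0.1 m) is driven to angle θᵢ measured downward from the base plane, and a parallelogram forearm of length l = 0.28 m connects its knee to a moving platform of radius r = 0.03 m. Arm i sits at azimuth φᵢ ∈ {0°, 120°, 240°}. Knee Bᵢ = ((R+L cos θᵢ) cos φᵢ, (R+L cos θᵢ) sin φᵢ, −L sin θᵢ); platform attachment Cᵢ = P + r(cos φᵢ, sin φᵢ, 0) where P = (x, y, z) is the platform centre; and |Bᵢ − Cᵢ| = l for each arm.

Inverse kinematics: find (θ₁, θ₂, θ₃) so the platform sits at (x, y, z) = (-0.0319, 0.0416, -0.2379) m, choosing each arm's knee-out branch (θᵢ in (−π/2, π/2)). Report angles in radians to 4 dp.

θ₁ = 1.0472, θ₂ = 0.3491, θ₃ = 0.9600

arm 1 (φ=0.0°): x'=-0.0319, y'=0.0416
  e−x'=0.1819;  (l²−L²−(e−x')²−y'²−z²)/2L = -0.1151
  θ1 = atan2(B,A) + arccos(C/0.2995) = 1.0472
rotate P by −φ2: (0.0520, 0.0068, -0.2379)
  A=0.0980, B=-0.2379, C=(l²−L²−A²−y'²−z²)/(2L)=0.0107
  γ=atan2(-0.2379,0.0980)=-1.1800;  ψ=arccos(0.0417)=1.5290;  θ2=γ+ψ≈0.3491
φ3=240.0° → target in arm frame (-0.0201, -0.0484)
  A=0.1701, B=-0.2379, C=(l²−L²−A²−y'²−z²)/(2L)=-0.0973
  √(A²+B²)=0.2924;  θ3 = -0.9501+1.9101 ≈ 0.9600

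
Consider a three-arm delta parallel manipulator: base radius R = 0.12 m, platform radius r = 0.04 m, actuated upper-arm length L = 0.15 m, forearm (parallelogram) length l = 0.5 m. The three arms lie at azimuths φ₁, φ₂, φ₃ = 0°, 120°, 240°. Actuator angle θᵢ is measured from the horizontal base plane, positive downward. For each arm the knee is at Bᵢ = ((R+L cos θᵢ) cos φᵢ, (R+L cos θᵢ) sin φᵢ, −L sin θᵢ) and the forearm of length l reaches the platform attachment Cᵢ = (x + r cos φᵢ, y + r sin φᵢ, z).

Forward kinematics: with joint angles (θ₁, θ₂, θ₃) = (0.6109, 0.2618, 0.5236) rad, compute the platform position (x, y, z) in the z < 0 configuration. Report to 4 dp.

(-0.0507, 0.0515, -0.5139)

arm 1 at φ=0.0°: e+L cos θ1 = 0.2029;  S1 = (0.2029, 0.0000, -0.0860)
arm 2 at φ=120.0°: e+L cos θ2 = 0.2249;  S2 = (-0.1124, 0.1948, -0.0388)
S3 = (0.2099·cos240.0°, 0.2099·sin240.0°, -0.0750) = (-0.1050, -0.1818, -0.0750)
subtract pairs → two planes through P
plane₁₂: -0.6306x+0.3895y+0.0944z = 0.0035
Cramer: x(z) = -0.0037+0.0915z;  y(z) = 0.0031-0.0943z
into |P−S₁|² = l²: 1.0173z² + 0.1337z + -0.1999 = 0;  Δ = 0.8314;  z = -0.5139 or 0.3825 → z<0 root = -0.5139
x = -0.0507, y = 0.0515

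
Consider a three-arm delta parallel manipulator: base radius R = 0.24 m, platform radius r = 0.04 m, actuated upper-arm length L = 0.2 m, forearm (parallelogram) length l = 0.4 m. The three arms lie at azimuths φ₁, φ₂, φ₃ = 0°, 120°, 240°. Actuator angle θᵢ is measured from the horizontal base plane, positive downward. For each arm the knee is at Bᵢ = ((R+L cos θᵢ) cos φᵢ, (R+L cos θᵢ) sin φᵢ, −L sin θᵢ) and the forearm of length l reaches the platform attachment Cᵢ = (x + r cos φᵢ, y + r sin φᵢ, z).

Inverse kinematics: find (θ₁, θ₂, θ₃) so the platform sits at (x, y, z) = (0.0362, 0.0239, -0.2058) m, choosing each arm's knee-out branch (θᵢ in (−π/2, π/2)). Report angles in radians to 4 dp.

θ₁ = 0.1744, θ₂ = 0.4360, θ₃ = 0.6982

arm 1 (φ=0.0°): x'=0.0362, y'=0.0239
  A=0.1638, B=-0.2058, C=(l²−L²−A²−y'²−z²)/(2L)=0.1256
  γ=atan2(-0.2058,0.1638)=-0.8985;  ψ=arccos(0.4776)=1.0729;  θ1=γ+ψ≈0.1744
rotate P by −φ2: (0.0026, -0.0433, -0.2058)
  A=0.1974, B=-0.2058, C=(l²−L²−A²−y'²−z²)/(2L)=0.0920
  √(A²+B²)=0.2852;  θ2 = -0.8062+1.2423 ≈ 0.4360
arm 3 (φ=240.0°): x'=-0.0388, y'=0.0194
  A cos θ + B sin θ = C:  0.2388·cos θ + -0.2058·sin θ = 0.0506
  γ=atan2(-0.2058,0.2388)=-0.7113;  ψ=arccos(0.1606)=1.4095;  θ3=γ+ψ≈0.6982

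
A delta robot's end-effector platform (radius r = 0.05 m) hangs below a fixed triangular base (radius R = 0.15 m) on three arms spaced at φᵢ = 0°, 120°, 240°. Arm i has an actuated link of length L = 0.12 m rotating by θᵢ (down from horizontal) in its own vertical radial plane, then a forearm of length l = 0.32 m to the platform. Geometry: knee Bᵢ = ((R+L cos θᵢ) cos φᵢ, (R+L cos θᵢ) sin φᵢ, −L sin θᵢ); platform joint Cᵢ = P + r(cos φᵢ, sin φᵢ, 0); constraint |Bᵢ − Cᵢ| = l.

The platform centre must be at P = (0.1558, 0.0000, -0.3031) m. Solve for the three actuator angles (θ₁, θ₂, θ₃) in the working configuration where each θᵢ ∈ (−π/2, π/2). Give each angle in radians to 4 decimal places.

φ1=0.0° → target in arm frame (0.1558, 0.0000)
  e−x'=-0.0558;  (l²−L²−(e−x')²−y'²−z²)/2L = -0.0291
  √(A²+B²)=0.3082;  θ1 = -1.7529+1.6653 ≈ -0.0875
φ2=120.0° → target in arm frame (-0.0779, -0.1349)
  A cos θ + B sin θ = C:  0.1779·cos θ + -0.3031·sin θ = -0.2238
  √(A²+B²)=0.3515;  θ2 = -1.0400+2.2613 ≈ 1.2213
φ3=240.0° → target in arm frame (-0.0779, 0.1349)
  e−x'=0.1779;  (l²−L²−(e−x')²−y'²−z²)/2L = -0.2238
  γ=atan2(-0.3031,0.1779)=-1.0400;  ψ=arccos(-0.6369)=2.2613;  θ3=γ+ψ≈1.2213

θ₁ = -0.0875, θ₂ = 1.2213, θ₃ = 1.2213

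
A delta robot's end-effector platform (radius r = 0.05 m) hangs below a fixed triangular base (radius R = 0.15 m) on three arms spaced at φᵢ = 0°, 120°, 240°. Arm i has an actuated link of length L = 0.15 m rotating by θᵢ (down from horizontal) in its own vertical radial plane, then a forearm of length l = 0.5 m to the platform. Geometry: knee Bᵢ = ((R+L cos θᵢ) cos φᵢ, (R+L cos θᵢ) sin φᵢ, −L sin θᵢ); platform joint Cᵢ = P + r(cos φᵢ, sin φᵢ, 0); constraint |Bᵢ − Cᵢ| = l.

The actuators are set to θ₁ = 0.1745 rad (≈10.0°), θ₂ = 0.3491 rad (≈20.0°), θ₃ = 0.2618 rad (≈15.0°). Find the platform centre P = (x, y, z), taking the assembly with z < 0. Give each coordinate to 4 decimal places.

φ1=0.0°: virtual centre (0.2477, 0.0000, -0.0260), radius l
arm 2 at φ=120.0°: e+L cos θ2 = 0.2410;  O2 = (-0.1205, 0.2087, -0.0513)
φ3=240.0°: virtual centre (-0.1224, -0.2121, -0.0388), radius l
subtract pairs → two planes through P
[-0.7364 0.4173 -0.0505]·P = -0.0014;  [-0.7403 -0.4242 -0.0256]·P = -0.0006
Cramer: x(z) = 0.0013-0.0517z;  y(z) = -0.0009+0.0299z
sphere 1 gives Az²+Bz+C=0 with A=1.0036, B=0.0775, C=-0.1886;  B²−4AC=0.7631;  roots -0.4738, 0.3966;  negative root z = -0.4738
x = 0.0258, y = -0.0151

(0.0258, -0.0151, -0.4738)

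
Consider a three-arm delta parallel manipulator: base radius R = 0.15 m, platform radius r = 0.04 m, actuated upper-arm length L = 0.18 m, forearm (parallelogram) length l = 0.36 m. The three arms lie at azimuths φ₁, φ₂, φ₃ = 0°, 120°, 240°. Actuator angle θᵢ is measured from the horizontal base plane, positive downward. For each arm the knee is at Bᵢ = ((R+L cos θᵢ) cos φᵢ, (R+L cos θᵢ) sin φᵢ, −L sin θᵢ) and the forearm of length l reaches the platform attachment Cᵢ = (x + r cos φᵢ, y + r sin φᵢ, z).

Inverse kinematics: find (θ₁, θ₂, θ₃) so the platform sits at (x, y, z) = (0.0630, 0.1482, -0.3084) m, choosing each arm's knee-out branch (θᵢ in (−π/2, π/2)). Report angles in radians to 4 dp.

arm 1 (φ=0.0°): x'=0.0630, y'=0.1482
  A=0.0470, B=-0.3084, C=(l²−L²−A²−y'²−z²)/(2L)=-0.0613
  √(A²+B²)=0.3120;  θ1 = -1.4196+1.7687 ≈ 0.3492
φ2=120.0° → target in arm frame (0.0968, -0.1287)
  e−x'=0.0132;  (l²−L²−(e−x')²−y'²−z²)/2L = -0.0407
  √(A²+B²)=0.3087;  θ2 = -1.5282+1.7029 ≈ 0.1747
rotate P by −φ3: (-0.1598, -0.0195, -0.3084)
  A cos θ + B sin θ = C:  0.2698·cos θ + -0.3084·sin θ = -0.1975
  γ=atan2(-0.3084,0.2698)=-0.8520;  ψ=arccos(-0.4820)=2.0737;  θ3=γ+ψ≈1.2218

θ₁ = 0.3492, θ₂ = 0.1747, θ₃ = 1.2218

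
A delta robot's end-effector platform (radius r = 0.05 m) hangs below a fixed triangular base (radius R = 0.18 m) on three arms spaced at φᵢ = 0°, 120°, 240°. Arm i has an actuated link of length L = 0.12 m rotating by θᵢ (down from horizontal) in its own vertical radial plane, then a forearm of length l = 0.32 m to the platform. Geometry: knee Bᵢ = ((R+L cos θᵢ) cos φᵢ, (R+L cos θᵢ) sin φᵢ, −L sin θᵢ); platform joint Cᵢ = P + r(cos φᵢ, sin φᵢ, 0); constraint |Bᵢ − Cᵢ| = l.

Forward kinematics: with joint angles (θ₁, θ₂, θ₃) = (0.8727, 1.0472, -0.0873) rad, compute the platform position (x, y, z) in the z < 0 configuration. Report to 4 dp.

φ1=0.0°: virtual centre (0.2071, 0.0000, -0.0919), radius l
centre 2 = (0.1900·cos120.0°, 0.1900·sin120.0°, -0.1039) = (-0.0950, 0.1645, -0.1039)
arm 3 at φ=240.0°: ρ3 = 0.2495;  centre 3 = (-0.1248, -0.2161, 0.0105)
|centre ₂|²−|centre ₁|² = -0.0045;  |centre ₃|²−|centre ₁|² = 0.0110
[-0.6043 0.3291 -0.0240]·P = -0.0045;  [-0.6638 -0.4322 0.2048]·P = 0.0110
det = 0.4796;  x = -0.0036+0.1189z,  y = -0.0201+0.2912z
sphere 1 gives Az²+Bz+C=0 with A=1.0989, B=0.1221, C=-0.0492;  B²−4AC=0.2310;  roots -0.2742, 0.1631;  negative root z = -0.2742
x = -0.0362, y = -0.0999

(-0.0362, -0.0999, -0.2742)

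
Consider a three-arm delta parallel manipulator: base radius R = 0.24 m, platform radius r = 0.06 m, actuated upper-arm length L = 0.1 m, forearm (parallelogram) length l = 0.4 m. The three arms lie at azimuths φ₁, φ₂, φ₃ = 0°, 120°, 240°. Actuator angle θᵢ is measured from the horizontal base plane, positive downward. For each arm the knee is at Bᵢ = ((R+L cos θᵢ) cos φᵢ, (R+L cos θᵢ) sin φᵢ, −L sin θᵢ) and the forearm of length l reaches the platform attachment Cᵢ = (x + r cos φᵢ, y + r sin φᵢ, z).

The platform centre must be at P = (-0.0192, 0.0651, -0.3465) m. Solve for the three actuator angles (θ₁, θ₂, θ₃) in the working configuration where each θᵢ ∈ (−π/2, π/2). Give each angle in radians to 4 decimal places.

θ₁ = 0.6976, θ₂ = 0.0872, θ₃ = 0.8724

φ1=0.0° → target in arm frame (-0.0192, 0.0651)
  e−x'=0.1992;  (l²−L²−(e−x')²−y'²−z²)/2L = -0.0699
  θ1 = atan2(B,A) + arccos(C/0.3997) = 0.6976
φ2=120.0° → target in arm frame (0.0660, -0.0159)
  e−x'=0.1140;  (l²−L²−(e−x')²−y'²−z²)/2L = 0.0834
  γ=atan2(-0.3465,0.1140)=-1.2529;  ψ=arccos(0.2287)=1.3401;  θ2=γ+ψ≈0.0872
rotate P by −φ3: (-0.0468, -0.0492, -0.3465)
  e−x'=0.2268;  (l²−L²−(e−x')²−y'²−z²)/2L = -0.1195
  √(A²+B²)=0.4141;  θ3 = -0.9913+1.8636 ≈ 0.8724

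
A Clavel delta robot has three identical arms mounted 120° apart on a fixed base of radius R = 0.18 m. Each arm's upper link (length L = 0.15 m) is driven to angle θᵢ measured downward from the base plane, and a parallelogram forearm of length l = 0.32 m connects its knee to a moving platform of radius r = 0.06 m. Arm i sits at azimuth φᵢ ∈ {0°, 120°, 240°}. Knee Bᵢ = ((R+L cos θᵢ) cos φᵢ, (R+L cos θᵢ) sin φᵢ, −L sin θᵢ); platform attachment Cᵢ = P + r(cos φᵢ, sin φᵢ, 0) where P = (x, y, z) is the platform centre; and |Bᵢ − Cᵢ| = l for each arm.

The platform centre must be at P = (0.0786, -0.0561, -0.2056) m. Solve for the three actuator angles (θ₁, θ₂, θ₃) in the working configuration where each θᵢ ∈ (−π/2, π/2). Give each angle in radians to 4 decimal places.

rotate P by −φ1: (0.0786, -0.0561, -0.2056)
  e−x'=0.0414;  (l²−L²−(e−x')²−y'²−z²)/2L = 0.1092
  γ=atan2(-0.2056,0.0414)=-1.3721;  ψ=arccos(0.5208)=1.0230;  θ1=γ+ψ≈-0.3491
arm 2 (φ=120.0°): x'=-0.0879, y'=-0.0400
  A=0.2079, B=-0.2056, C=(l²−L²−A²−y'²−z²)/(2L)=-0.0240
  θ2 = atan2(B,A) + arccos(C/0.2924) = 0.8730
arm 3 (φ=240.0°): x'=0.0093, y'=0.0961
  A=0.1107, B=-0.2056, C=(l²−L²−A²−y'²−z²)/(2L)=0.0538
  √(A²+B²)=0.2335;  θ3 = -1.0768+1.3384 ≈ 0.2616

θ₁ = -0.3491, θ₂ = 0.8730, θ₃ = 0.2616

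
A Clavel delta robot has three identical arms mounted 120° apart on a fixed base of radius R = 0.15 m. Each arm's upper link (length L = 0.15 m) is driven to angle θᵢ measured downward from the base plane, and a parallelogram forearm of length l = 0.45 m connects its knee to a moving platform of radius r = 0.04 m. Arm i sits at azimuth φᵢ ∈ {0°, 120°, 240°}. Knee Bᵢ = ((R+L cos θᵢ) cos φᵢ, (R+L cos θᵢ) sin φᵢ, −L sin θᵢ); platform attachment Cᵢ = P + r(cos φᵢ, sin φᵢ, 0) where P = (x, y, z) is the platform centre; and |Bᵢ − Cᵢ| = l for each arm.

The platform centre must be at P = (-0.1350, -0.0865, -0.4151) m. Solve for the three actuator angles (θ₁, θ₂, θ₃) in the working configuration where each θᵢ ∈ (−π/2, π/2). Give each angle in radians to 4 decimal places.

θ₁ = 0.9597, θ₂ = 0.5235, θ₃ = -0.0877

rotate P by −φ1: (-0.1350, -0.0865, -0.4151)
  e−x'=0.2450;  (l²−L²−(e−x')²−y'²−z²)/2L = -0.1994
  √(A²+B²)=0.4820;  θ1 = -1.0376+1.9973 ≈ 0.9597
arm 2 (φ=120.0°): x'=-0.0074, y'=0.1602
  e−x'=0.1174;  (l²−L²−(e−x')²−y'²−z²)/2L = -0.1058
  γ=atan2(-0.4151,0.1174)=-1.2951;  ψ=arccos(-0.2453)=1.8186;  θ2=γ+ψ≈0.5235
rotate P by −φ3: (0.1424, -0.0737, -0.4151)
  A=-0.0324, B=-0.4151, C=(l²−L²−A²−y'²−z²)/(2L)=0.0041
  √(A²+B²)=0.4164;  θ3 = -1.6487+1.5611 ≈ -0.0877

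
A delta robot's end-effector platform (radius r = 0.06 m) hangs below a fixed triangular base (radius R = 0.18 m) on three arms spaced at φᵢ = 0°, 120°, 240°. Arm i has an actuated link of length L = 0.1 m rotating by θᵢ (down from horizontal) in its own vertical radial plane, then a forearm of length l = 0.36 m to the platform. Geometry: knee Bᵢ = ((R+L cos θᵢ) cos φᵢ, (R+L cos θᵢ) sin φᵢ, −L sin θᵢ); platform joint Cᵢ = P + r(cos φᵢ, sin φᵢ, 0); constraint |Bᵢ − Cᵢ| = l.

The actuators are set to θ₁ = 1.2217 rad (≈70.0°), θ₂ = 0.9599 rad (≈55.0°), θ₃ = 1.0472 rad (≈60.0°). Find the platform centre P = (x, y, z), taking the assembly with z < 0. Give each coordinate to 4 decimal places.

(-0.0259, 0.0089, -0.4055)

arm 1 at φ=0.0°: e+L cos θ1 = 0.1542;  S1 = (0.1542, 0.0000, -0.0940)
S2 = (0.1774·cos120.0°, 0.1774·sin120.0°, -0.0819) = (-0.0887, 0.1536, -0.0819)
φ3=240.0°: virtual centre (-0.0850, -0.1472, -0.0866), radius l
subtract pairs → two planes through P
linear system: -0.4858x+0.3072y = 0.0056−0.0241z; -0.4784x+-0.2944y = 0.0038−0.0147z
Cramer: x(z) = -0.0097+0.0401z;  y(z) = 0.0028-0.0151z
into |P−S₁|² = l²: 1.0018z² + 0.1747z + -0.0939 = 0;  Δ = 0.4069;  z = -0.4055 or 0.2311 → z<0 root = -0.4055
x = -0.0259, y = 0.0089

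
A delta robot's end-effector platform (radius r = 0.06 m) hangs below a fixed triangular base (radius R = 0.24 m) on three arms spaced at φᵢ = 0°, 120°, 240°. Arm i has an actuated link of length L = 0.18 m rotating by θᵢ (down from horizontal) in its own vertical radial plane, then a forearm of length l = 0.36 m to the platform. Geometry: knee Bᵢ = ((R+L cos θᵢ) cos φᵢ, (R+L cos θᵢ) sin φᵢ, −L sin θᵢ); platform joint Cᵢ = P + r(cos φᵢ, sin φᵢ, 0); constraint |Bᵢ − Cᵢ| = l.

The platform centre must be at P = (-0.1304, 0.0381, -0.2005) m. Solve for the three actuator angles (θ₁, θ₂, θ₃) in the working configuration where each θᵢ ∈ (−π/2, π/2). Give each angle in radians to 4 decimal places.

φ1=0.0° → target in arm frame (-0.1304, 0.0381)
  e−x'=0.3104;  (l²−L²−(e−x')²−y'²−z²)/2L = -0.1133
  γ=atan2(-0.2005,0.3104)=-0.5735;  ψ=arccos(-0.3067)=1.8825;  θ1=γ+ψ≈1.3090
φ2=120.0° → target in arm frame (0.0982, 0.0939)
  A cos θ + B sin θ = C:  0.0818·cos θ + -0.2005·sin θ = 0.1153
  √(A²+B²)=0.2165;  θ2 = -1.1834+1.0095 ≈ -0.1739
φ3=240.0° → target in arm frame (0.0322, -0.1320)
  e−x'=0.1478;  (l²−L²−(e−x')²−y'²−z²)/2L = 0.0493
  θ3 = atan2(B,A) + arccos(C/0.2491) = 0.4361

θ₁ = 1.3090, θ₂ = -0.1739, θ₃ = 0.4361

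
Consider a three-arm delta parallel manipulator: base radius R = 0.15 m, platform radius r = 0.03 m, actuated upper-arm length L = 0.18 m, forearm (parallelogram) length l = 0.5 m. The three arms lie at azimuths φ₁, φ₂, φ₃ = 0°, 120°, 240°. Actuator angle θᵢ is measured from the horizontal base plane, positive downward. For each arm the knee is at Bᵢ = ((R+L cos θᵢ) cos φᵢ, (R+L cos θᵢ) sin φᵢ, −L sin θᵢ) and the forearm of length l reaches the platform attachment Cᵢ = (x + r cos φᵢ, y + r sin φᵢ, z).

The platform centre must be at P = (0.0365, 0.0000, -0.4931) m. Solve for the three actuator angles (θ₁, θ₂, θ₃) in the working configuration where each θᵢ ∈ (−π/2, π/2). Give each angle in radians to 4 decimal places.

arm 1 (φ=0.0°): x'=0.0365, y'=0.0000
  A cos θ + B sin θ = C:  0.0835·cos θ + -0.4931·sin θ = -0.0903
  γ=atan2(-0.4931,0.0835)=-1.4031;  ψ=arccos(-0.1806)=1.7524;  θ1=γ+ψ≈0.3494
φ2=120.0° → target in arm frame (-0.0182, -0.0316)
  A cos θ + B sin θ = C:  0.1382·cos θ + -0.4931·sin θ = -0.1268
  γ=atan2(-0.4931,0.1382)=-1.2974;  ψ=arccos(-0.2477)=1.8211;  θ2=γ+ψ≈0.5236
rotate P by −φ3: (-0.0183, 0.0316, -0.4931)
  A cos θ + B sin θ = C:  0.1383·cos θ + -0.4931·sin θ = -0.1268
  θ3 = atan2(B,A) + arccos(C/0.5121) = 0.5236

θ₁ = 0.3494, θ₂ = 0.5236, θ₃ = 0.5236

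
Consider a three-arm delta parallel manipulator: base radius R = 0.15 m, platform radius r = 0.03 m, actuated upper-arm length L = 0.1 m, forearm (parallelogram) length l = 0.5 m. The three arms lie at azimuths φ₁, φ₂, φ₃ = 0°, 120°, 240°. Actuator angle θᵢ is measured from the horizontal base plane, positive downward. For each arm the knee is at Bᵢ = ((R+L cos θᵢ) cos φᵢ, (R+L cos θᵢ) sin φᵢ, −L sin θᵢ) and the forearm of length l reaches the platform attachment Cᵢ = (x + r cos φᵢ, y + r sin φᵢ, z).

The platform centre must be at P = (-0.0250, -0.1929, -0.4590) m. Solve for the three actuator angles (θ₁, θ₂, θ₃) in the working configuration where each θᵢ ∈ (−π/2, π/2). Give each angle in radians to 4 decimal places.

φ1=0.0° → target in arm frame (-0.0250, -0.1929)
  A=0.1450, B=-0.4590, C=(l²−L²−A²−y'²−z²)/(2L)=-0.1446
  γ=atan2(-0.4590,0.1450)=-1.2648;  ψ=arccos(-0.3004)=1.8759;  θ1=γ+ψ≈0.6111
φ2=120.0° → target in arm frame (-0.1546, 0.1181)
  A=0.2746, B=-0.4590, C=(l²−L²−A²−y'²−z²)/(2L)=-0.3000
  γ=atan2(-0.4590,0.2746)=-1.0317;  ψ=arccos(-0.5610)=2.1664;  θ2=γ+ψ≈1.1347
φ3=240.0° → target in arm frame (0.1796, 0.0748)
  A cos θ + B sin θ = C:  -0.0596·cos θ + -0.4590·sin θ = 0.1009
  √(A²+B²)=0.4628;  θ3 = -1.6998+1.3511 ≈ -0.3488

θ₁ = 0.6111, θ₂ = 1.1347, θ₃ = -0.3488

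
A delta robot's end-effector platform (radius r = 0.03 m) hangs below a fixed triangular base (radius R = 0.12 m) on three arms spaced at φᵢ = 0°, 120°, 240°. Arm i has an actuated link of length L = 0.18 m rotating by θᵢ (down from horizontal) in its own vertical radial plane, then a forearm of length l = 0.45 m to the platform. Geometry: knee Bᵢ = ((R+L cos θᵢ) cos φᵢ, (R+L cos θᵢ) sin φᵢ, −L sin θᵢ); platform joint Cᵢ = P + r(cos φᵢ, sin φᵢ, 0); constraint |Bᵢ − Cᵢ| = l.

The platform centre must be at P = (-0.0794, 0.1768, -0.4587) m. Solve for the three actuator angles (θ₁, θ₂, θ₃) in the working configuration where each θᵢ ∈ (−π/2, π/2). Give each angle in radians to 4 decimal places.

θ₁ = 0.9597, θ₂ = 0.0873, θ₃ = 1.0471

rotate P by −φ1: (-0.0794, 0.1768, -0.4587)
  A cos θ + B sin θ = C:  0.1694·cos θ + -0.4587·sin θ = -0.2785
  √(A²+B²)=0.4890;  θ1 = -1.2170+2.1768 ≈ 0.9597
arm 2 (φ=120.0°): x'=0.1928, y'=-0.0196
  A=-0.1028, B=-0.4587, C=(l²−L²−A²−y'²−z²)/(2L)=-0.1424
  θ2 = atan2(B,A) + arccos(C/0.4701) = 0.0873
φ3=240.0° → target in arm frame (-0.1134, -0.1572)
  e−x'=0.2034;  (l²−L²−(e−x')²−y'²−z²)/2L = -0.2955
  √(A²+B²)=0.5018;  θ3 = -1.1534+2.2005 ≈ 1.0471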